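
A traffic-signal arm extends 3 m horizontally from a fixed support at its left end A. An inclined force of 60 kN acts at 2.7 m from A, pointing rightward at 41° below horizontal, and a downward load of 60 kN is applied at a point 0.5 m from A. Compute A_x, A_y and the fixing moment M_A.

A_x = -45.28 kN, A_y = 99.36 kN, M_A = 136.3 kN·m

ΣF_x = 0: A_x + 60·cos41° = 0 → A_x = -45.28 kN.
ΣF_y = 0: A_y − 60·sin41° − 60 = 0 → A_y = 99.36 kN.
ΣM about A: M_A − 60·sin41°·2.7 − 60·0.5 = 0 → M_A = 136.3 kN·m.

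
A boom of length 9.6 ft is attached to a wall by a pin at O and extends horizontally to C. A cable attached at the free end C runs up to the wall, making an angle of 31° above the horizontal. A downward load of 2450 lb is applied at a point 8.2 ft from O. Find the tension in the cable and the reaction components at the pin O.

T = 4063 lb, O_x = 3483 lb, O_y = 357.3 lb

ΣM about O: T·sin31°·9.6 − 2450·8.2 = 0 → T = 20090/(9.6·0.515038) = 4063.21 ≈ 4063 lb.
ΣF_x = 0: O_x − T·cos31° = 0 → O_x = 4063.21 × 0.857167 = 3483 lb.
ΣF_y = 0: O_y + T·sin31° − 2450 = 0 → O_y = 2450 − 4063.21 × 0.515038 = 357.3 lb.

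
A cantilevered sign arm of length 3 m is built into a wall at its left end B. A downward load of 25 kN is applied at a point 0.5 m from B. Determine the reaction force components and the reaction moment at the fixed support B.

ΣF_x = 0: B_x = 0.
ΣF_y = 0: B_y − 25 = 0 → B_y = 25.00 kN.
ΣM about B: M_B − 25·0.5 = 0 → M_B = 12.50 kN·m.

B_x = 0, B_y = 25.00 kN, M_B = 12.50 kN·m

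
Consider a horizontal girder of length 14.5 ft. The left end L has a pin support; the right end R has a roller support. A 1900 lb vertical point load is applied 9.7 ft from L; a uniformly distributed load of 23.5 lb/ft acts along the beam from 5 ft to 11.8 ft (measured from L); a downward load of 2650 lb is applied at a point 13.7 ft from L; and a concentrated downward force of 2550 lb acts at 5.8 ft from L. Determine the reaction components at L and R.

Resultant of the distributed load: 23.5 × 6.8 = 159.8 lb at 8.4 ft from L.
ΣM about L: R_y·14.5 − 1900·9.7 − (23.5·6.8)·8.4 − 2650·13.7 − 2550·5.8 = 0 → R_y = 70867.32/14.5 = 4887.4 ≈ 4887 lb.
ΣF_y = 0: L_y + 4887.4 − 1900 − 23.5·6.8 − 2650 − 2550 = 0 → L_y = 2372 lb.
ΣF_x = 0: no horizontal applied forces, so L_x = 0.

L_x = 0, L_y = 2372 lb, R_y = 4887 lb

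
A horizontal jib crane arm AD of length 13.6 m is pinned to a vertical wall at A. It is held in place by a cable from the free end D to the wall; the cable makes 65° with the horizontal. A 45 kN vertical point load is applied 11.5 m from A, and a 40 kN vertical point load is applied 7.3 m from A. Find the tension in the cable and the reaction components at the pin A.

T = 65.68 kN, A_x = 27.76 kN, A_y = 25.48 kN

ΣM about A: T·sin65°·13.6 − 45·11.5 − 40·7.3 = 0 → T = 809.5/(13.6·0.906308) = 65.6753 ≈ 65.68 kN.
ΣF_x = 0: A_x − T·cos65° = 0 → A_x = 65.6753 × 0.422618 = 27.76 kN.
ΣF_y = 0: A_y + T·sin65° − 45 − 40 = 0 → A_y = 85 − 65.6753 × 0.906308 = 25.48 kN.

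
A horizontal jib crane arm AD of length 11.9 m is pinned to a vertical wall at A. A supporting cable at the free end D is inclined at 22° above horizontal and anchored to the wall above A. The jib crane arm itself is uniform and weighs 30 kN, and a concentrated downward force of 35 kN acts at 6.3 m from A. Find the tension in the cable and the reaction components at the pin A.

ΣM about A: T·sin22°·11.9 − 30·5.95 − 35·6.3 = 0 → T = 399/(11.9·0.374607) = 89.5056 ≈ 89.51 kN.
ΣF_x = 0: A_x − T·cos22° = 0 → A_x = 89.5056 × 0.927184 = 82.99 kN.
ΣF_y = 0: A_y + T·sin22° − 30 − 35 = 0 → A_y = 65 − 89.5056 × 0.374607 = 31.47 kN.

T = 89.51 kN, A_x = 82.99 kN, A_y = 31.47 kN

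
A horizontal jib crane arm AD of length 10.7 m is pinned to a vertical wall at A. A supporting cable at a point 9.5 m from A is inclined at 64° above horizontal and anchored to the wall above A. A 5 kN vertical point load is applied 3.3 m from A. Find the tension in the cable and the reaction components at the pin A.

T = 1.932 kN, A_x = 0.8471 kN, A_y = 3.263 kN

ΣM about A: T·sin64°·9.5 − 5·3.3 = 0 → T = 16.5/(9.5·0.898794) = 1.93241 ≈ 1.932 kN.
ΣF_x = 0: A_x − T·cos64° = 0 → A_x = 1.93241 × 0.438371 = 0.8471 kN.
ΣF_y = 0: A_y + T·sin64° − 5 = 0 → A_y = 5 − 1.93241 × 0.898794 = 3.263 kN.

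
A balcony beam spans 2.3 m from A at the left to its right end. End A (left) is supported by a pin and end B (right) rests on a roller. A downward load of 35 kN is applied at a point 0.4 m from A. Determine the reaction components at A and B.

ΣM about A: B_y·2.3 − 35·0.4 = 0 → B_y = 14/2.3 = 6.08696 ≈ 6.087 kN.
ΣF_y = 0: A_y + 6.08696 − 35 = 0 → A_y = 28.91 kN.
ΣF_x = 0: no horizontal applied forces, so A_x = 0.

A_x = 0, A_y = 28.91 kN, B_y = 6.087 kN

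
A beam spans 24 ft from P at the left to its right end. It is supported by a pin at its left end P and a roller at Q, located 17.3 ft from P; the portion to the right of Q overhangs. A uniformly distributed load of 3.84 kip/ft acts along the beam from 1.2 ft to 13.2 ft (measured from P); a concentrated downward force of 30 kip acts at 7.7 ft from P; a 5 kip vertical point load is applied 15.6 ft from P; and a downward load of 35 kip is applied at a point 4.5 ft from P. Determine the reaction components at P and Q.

Resultant of the distributed load: 3.84 × 12 = 46.08 kip at 7.2 ft from P.
Moments about P: Q_y·17.3 − (3.84·12)·7.2 − 30·7.7 − 5·15.6 − 35·4.5 = 0 → Q_y = 798.276/17.3 = 46.1431 ≈ 46.14 kip.
ΣF_y = 0: P_y + 46.1431 − 3.84·12 − 30 − 5 − 35 = 0 → P_y = 69.94 kip.
ΣF_x = 0: no horizontal applied forces, so P_x = 0.

P_x = 0, P_y = 69.94 kip, Q_y = 46.14 kip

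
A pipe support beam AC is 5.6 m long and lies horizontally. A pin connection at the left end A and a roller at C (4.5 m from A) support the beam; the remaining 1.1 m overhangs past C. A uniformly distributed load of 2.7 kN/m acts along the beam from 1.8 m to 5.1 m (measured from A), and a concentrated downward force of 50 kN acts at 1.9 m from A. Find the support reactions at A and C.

A_x = 0, A_y = 30.97 kN, C_y = 27.94 kN

Resultant of the distributed load: 2.7 × 3.3 = 8.91 kN at 3.45 m from A.
Moments about A: C_y·4.5 − (2.7·3.3)·3.45 − 50·1.9 = 0 → C_y = 125.7395/4.5 = 27.9421 ≈ 27.94 kN.
ΣF_y = 0: A_y + 27.9421 − 2.7·3.3 − 50 = 0 → A_y = 30.97 kN.
ΣF_x = 0: no horizontal applied forces, so A_x = 0.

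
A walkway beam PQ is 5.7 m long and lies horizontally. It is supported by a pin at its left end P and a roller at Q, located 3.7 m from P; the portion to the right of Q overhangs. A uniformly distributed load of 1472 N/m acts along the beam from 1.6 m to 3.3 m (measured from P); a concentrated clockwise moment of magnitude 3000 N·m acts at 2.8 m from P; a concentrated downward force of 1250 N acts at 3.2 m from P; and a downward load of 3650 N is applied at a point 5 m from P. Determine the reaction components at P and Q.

P_x = 0, P_y = -1079 N, Q_y = 8481 N

Resultant of the distributed load: 1472 × 1.7 = 2502.4 N at 2.45 m from P.
ΣM about P: Q_y·3.7 − (1472·1.7)·2.45 − 3000 − 1250·3.2 − 3650·5 = 0 → Q_y = 31380.88/3.7 = 8481.32 ≈ 8481 N.
ΣF_y = 0: P_y + 8481.32 − 1472·1.7 − 1250 − 3650 = 0 → P_y = -1079 N.
ΣF_x = 0: no horizontal applied forces, so P_x = 0.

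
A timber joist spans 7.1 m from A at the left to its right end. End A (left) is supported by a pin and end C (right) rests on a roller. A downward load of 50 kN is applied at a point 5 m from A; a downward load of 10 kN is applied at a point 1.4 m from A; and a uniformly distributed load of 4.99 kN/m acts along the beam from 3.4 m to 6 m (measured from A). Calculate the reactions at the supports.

A_x = 0, A_y = 27.20 kN, C_y = 45.77 kN

Resultant of the distributed load: 4.99 × 2.6 = 12.974 kN at 4.7 m from A.
Taking moments about A: C_y·7.1 − 50·5 − 10·1.4 − (4.99·2.6)·4.7 = 0 → C_y = 324.9778/7.1 = 45.7715 ≈ 45.77 kN.
ΣF_y = 0: A_y + 45.7715 − 50 − 10 − 4.99·2.6 = 0 → A_y = 27.20 kN.
ΣF_x = 0: no horizontal applied forces, so A_x = 0.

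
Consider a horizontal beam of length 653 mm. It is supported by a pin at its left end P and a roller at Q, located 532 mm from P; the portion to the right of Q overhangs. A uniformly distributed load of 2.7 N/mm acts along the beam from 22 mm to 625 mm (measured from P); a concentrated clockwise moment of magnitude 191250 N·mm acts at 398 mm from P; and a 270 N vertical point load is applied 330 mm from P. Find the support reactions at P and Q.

Resultant of the distributed load: 2.7 × 603 = 1628.1 N at 323.5 mm from P.
Taking moments about P: Q_y·532 − (2.7·603)·323.5 − 191250 − 270·330 = 0 → Q_y = 807040.35/532 = 1516.99 ≈ 1517 N.
ΣF_y = 0: P_y + 1516.99 − 2.7·603 − 270 = 0 → P_y = 381.1 N.
ΣF_x = 0: no horizontal applied forces, so P_x = 0.

P_x = 0, P_y = 381.1 N, Q_y = 1517 N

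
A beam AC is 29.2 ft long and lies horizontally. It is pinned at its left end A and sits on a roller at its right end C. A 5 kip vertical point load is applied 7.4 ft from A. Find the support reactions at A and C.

A_x = 0, A_y = 3.733 kip, C_y = 1.267 kip

ΣM about A: C_y·29.2 − 5·7.4 = 0 → C_y = 37/29.2 = 1.26712 ≈ 1.267 kip.
ΣF_y = 0: A_y + 1.26712 − 5 = 0 → A_y = 3.733 kip.
ΣF_x = 0: no horizontal applied forces, so A_x = 0.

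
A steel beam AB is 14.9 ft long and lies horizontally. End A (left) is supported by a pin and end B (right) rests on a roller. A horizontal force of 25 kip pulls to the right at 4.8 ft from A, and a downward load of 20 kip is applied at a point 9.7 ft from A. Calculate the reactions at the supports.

A_x = -25.00 kip, A_y = 6.980 kip, B_y = 13.02 kip

Moments about A: B_y·14.9 − 20·9.7 = 0 → B_y = 194/14.9 = 13.0201 ≈ 13.02 kip.
ΣF_y = 0: A_y + 13.0201 − 20 = 0 → A_y = 6.980 kip.
ΣF_x = 0: A_x + 25 = 0 → A_x = -25.00 kip.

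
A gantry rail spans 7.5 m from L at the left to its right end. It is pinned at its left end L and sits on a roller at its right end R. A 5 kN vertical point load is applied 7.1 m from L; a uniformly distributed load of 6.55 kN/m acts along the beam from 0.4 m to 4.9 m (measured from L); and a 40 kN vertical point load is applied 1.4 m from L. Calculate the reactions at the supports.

L_x = 0, L_y = 51.86 kN, R_y = 22.61 kN

Resultant of the distributed load: 6.55 × 4.5 = 29.475 kN at 2.65 m from L.
ΣM about L: R_y·7.5 − 5·7.1 − (6.55·4.5)·2.65 − 40·1.4 = 0 → R_y = 169.60875/7.5 = 22.6145 ≈ 22.61 kN.
ΣF_y = 0: L_y + 22.6145 − 5 − 6.55·4.5 − 40 = 0 → L_y = 51.86 kN.
ΣF_x = 0: no horizontal applied forces, so L_x = 0.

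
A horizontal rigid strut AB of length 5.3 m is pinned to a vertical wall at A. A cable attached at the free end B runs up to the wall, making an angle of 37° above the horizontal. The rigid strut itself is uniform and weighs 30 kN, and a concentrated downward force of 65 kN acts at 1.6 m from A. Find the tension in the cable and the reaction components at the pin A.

T = 57.53 kN, A_x = 45.95 kN, A_y = 60.38 kN

ΣM about A: T·sin37°·5.3 − 30·2.65 − 65·1.6 = 0 → T = 183.5/(5.3·0.601815) = 57.5304 ≈ 57.53 kN.
ΣF_x = 0: A_x − T·cos37° = 0 → A_x = 57.5304 × 0.798636 = 45.95 kN.
ΣF_y = 0: A_y + T·sin37° − 30 − 65 = 0 → A_y = 95 − 57.5304 × 0.601815 = 60.38 kN.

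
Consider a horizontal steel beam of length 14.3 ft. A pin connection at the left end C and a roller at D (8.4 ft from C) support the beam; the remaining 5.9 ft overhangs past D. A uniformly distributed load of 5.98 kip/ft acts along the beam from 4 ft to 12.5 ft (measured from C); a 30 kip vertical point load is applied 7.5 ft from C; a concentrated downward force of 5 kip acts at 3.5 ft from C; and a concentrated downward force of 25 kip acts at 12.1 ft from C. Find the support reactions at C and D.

C_x = 0, C_y = -3.973 kip, D_y = 114.8 kip

Resultant of the distributed load: 5.98 × 8.5 = 50.83 kip at 8.25 ft from C.
ΣM about C: D_y·8.4 − (5.98·8.5)·8.25 − 30·7.5 − 5·3.5 − 25·12.1 = 0 → D_y = 964.3475/8.4 = 114.803 ≈ 114.8 kip.
ΣF_y = 0: C_y + 114.803 − 5.98·8.5 − 30 − 5 − 25 = 0 → C_y = -3.973 kip.
ΣF_x = 0: no horizontal applied forces, so C_x = 0.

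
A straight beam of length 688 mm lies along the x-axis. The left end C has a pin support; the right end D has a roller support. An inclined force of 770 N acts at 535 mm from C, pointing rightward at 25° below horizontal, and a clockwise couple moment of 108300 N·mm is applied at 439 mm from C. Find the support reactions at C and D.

Moments about C: D_y·688 − 770·sin25°·535 − 108300 = 0 → D_y = 282398/688 = 410.462 ≈ 410.5 N.
ΣF_y = 0: C_y + 410.462 − 770·sin25° = 0 → C_y = -85.05 N.
ΣF_x = 0: C_x + 770·cos25° = 0 → C_x = -697.9 N.

C_x = -697.9 N, C_y = -85.05 N, D_y = 410.5 N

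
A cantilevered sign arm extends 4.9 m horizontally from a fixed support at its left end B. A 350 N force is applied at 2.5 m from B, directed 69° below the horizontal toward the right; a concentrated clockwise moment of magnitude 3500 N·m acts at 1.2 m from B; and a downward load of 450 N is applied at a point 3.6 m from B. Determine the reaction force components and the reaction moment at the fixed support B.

B_x = -125.4 N, B_y = 776.8 N, M_B = 5937 N·m

ΣF_x = 0: B_x + 350·cos69° = 0 → B_x = -125.4 N.
ΣF_y = 0: B_y − 350·sin69° − 450 = 0 → B_y = 776.8 N.
ΣM about B: M_B − 350·sin69°·2.5 − 3500 − 450·3.6 = 0 → M_B = 5937 N·m.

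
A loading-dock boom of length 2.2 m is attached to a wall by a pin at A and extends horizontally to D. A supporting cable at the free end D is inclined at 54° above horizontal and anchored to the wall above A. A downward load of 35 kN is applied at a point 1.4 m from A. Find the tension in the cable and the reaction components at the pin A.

T = 27.53 kN, A_x = 16.18 kN, A_y = 12.73 kN

ΣM about A: T·sin54°·2.2 − 35·1.4 = 0 → T = 49/(2.2·0.809017) = 27.5306 ≈ 27.53 kN.
ΣF_x = 0: A_x − T·cos54° = 0 → A_x = 27.5306 × 0.587785 = 16.18 kN.
ΣF_y = 0: A_y + T·sin54° − 35 = 0 → A_y = 35 − 27.5306 × 0.809017 = 12.73 kN.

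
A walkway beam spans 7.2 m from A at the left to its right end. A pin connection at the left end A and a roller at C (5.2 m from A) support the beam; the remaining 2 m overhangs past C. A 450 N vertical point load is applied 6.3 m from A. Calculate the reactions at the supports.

A_x = 0, A_y = -95.19 N, C_y = 545.2 N

Taking moments about A: C_y·5.2 − 450·6.3 = 0 → C_y = 2835/5.2 = 545.192 ≈ 545.2 N.
ΣF_y = 0: A_y + 545.192 − 450 = 0 → A_y = -95.19 N.
ΣF_x = 0: no horizontal applied forces, so A_x = 0.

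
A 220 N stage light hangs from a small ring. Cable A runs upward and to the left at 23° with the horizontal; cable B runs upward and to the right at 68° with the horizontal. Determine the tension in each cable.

T_A = 82.43 N, T_B = 202.5 N

ΣF_x = 0: −T_A·cos23° + T_B·cos68° = 0 → T_B = 2.45726·T_A.
ΣF_y = 0: T_A·sin23° + T_B·sin68° = 220.
Substitute: T_A·(0.390731 + 2.45726·0.927184) = 220 → T_A = 82.4259 ≈ 82.43 N.
Then T_B = 2.45726 × 82.4259 = 202.5 N.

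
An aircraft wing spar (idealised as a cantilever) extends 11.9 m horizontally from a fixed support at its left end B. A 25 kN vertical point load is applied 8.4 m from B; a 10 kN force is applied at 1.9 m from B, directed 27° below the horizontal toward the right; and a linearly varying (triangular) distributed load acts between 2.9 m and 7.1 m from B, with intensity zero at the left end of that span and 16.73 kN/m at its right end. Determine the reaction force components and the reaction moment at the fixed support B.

B_x = -8.910 kN, B_y = 64.67 kN, M_B = 418.9 kN·m

Resultant of the triangular load: ½ × 16.73 × 4.2 = 35.133 kN, acting at 5.7 m from B (one-third of the span from the peak).
ΣF_x = 0: B_x + 10·cos27° = 0 → B_x = -8.910 kN.
ΣF_y = 0: B_y − 25 − 10·sin27° − ½·16.73·4.2 = 0 → B_y = 64.67 kN.
ΣM about B: M_B − 25·8.4 − 10·sin27°·1.9 − (½·16.73·4.2)·5.7 = 0 → M_B = 418.9 kN·m.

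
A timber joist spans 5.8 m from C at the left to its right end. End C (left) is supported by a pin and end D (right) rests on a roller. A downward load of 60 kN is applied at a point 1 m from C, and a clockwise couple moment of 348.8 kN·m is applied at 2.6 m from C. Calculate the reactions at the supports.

C_x = 0, C_y = -10.48 kN, D_y = 70.48 kN

ΣM about C: D_y·5.8 − 60·1 − 348.8 = 0 → D_y = 408.8/5.8 = 70.4828 ≈ 70.48 kN.
ΣF_y = 0: C_y + 70.4828 − 60 = 0 → C_y = -10.48 kN.
ΣF_x = 0: no horizontal applied forces, so C_x = 0.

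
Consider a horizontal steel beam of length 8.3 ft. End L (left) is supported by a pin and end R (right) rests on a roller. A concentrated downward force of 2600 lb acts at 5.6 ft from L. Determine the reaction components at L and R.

ΣM about L: R_y·8.3 − 2600·5.6 = 0 → R_y = 14560/8.3 = 1754.22 ≈ 1754 lb.
ΣF_y = 0: L_y + 1754.22 − 2600 = 0 → L_y = 845.8 lb.
ΣF_x = 0: no horizontal applied forces, so L_x = 0.

L_x = 0, L_y = 845.8 lb, R_y = 1754 lb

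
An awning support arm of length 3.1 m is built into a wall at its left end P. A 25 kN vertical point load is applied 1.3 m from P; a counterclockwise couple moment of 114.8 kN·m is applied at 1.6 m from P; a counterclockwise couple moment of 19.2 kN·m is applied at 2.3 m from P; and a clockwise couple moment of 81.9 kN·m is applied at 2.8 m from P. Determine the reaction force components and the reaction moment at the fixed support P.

ΣF_x = 0: P_x = 0.
ΣF_y = 0: P_y − 25 = 0 → P_y = 25.00 kN.
ΣM about P: M_P − 25·1.3 + 114.8 + 19.2 − 81.9 = 0 → M_P = -19.60 kN·m.

P_x = 0, P_y = 25.00 kN, M_P = -19.60 kN·m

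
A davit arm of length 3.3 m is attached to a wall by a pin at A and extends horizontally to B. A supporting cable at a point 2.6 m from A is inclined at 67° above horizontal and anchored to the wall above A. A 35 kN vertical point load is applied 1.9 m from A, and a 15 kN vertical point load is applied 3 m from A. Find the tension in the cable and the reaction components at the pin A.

T = 46.59 kN, A_x = 18.20 kN, A_y = 7.115 kN

ΣM about A: T·sin67°·2.6 − 35·1.9 − 15·3 = 0 → T = 111.5/(2.6·0.920505) = 46.5881 ≈ 46.59 kN.
ΣF_x = 0: A_x − T·cos67° = 0 → A_x = 46.5881 × 0.390731 = 18.20 kN.
ΣF_y = 0: A_y + T·sin67° − 35 − 15 = 0 → A_y = 50 − 46.5881 × 0.920505 = 7.115 kN.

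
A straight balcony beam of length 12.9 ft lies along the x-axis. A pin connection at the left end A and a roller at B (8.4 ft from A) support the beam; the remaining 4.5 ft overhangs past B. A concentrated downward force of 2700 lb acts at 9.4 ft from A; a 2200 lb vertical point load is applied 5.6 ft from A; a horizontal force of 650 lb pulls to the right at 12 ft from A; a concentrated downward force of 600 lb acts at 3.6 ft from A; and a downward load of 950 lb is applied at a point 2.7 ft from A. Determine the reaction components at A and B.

Moments about A: B_y·8.4 − 2700·9.4 − 2200·5.6 − 600·3.6 − 950·2.7 = 0 → B_y = 42425/8.4 = 5050.6 ≈ 5051 lb.
ΣF_y = 0: A_y + 5050.6 − 2700 − 2200 − 600 − 950 = 0 → A_y = 1399 lb.
ΣF_x = 0: A_x + 650 = 0 → A_x = -650.0 lb.

A_x = -650.0 lb, A_y = 1399 lb, B_y = 5051 lb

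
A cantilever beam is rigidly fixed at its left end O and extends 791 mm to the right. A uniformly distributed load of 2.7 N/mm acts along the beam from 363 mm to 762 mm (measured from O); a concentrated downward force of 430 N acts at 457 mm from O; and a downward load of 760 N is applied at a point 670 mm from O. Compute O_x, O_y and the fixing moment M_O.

O_x = 0, O_y = 2267 N, M_O = 1312000 N·mm

Resultant of the distributed load: 2.7 × 399 = 1077.3 N at 562.5 mm from O.
ΣF_x = 0: O_x = 0.
ΣF_y = 0: O_y − 2.7·399 − 430 − 760 = 0 → O_y = 2267 N.
ΣM about O: M_O − (2.7·399)·562.5 − 430·457 − 760·670 = 0 → M_O = 1312000 N·mm.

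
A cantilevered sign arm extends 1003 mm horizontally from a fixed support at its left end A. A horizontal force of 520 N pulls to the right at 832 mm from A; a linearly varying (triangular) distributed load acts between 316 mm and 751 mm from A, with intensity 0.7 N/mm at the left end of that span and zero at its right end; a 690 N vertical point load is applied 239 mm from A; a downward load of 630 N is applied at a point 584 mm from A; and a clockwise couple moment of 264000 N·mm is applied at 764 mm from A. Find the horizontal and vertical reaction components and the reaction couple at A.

A_x = -520.0 N, A_y = 1472 N, M_A = 867000 N·mm

Resultant of the triangular load: ½ × 0.7 × 435 = 152.25 N, acting at 461 mm from A (one-third of the span from the peak).
ΣF_x = 0: A_x + 520 = 0 → A_x = -520.0 N.
ΣF_y = 0: A_y − ½·0.7·435 − 690 − 630 = 0 → A_y = 1472 N.
ΣM about A: M_A − (½·0.7·435)·461 − 690·239 − 630·584 − 264000 = 0 → M_A = 867000 N·mm.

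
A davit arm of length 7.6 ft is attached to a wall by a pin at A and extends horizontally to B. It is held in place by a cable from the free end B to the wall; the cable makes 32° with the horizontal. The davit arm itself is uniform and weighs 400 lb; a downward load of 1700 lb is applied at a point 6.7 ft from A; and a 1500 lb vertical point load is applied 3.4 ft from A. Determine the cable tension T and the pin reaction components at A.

ΣM about A: T·sin32°·7.6 − 400·3.8 − 1700·6.7 − 1500·3.4 = 0 → T = 18010/(7.6·0.529919) = 4471.89 ≈ 4472 lb.
ΣF_x = 0: A_x − T·cos32° = 0 → A_x = 4471.89 × 0.848048 = 3792 lb.
ΣF_y = 0: A_y + T·sin32° − 400 − 1700 − 1500 = 0 → A_y = 3600 − 4471.89 × 0.529919 = 1230 lb.

T = 4472 lb, A_x = 3792 lb, A_y = 1230 lb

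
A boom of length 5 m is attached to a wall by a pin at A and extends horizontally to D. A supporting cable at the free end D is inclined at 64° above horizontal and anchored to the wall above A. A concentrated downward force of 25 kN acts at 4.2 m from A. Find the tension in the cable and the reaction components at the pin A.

ΣM about A: T·sin64°·5 − 25·4.2 = 0 → T = 105/(5·0.898794) = 23.3646 ≈ 23.36 kN.
ΣF_x = 0: A_x − T·cos64° = 0 → A_x = 23.3646 × 0.438371 = 10.24 kN.
ΣF_y = 0: A_y + T·sin64° − 25 = 0 → A_y = 25 − 23.3646 × 0.898794 = 4.000 kN.

T = 23.36 kN, A_x = 10.24 kN, A_y = 4.000 kN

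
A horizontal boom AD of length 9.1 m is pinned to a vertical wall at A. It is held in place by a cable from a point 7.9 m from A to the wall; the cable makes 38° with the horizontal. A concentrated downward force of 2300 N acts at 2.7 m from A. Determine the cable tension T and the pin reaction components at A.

ΣM about A: T·sin38°·7.9 − 2300·2.7 = 0 → T = 6210/(7.9·0.615661) = 1276.8 ≈ 1277 N.
ΣF_x = 0: A_x − T·cos38° = 0 → A_x = 1276.8 × 0.788011 = 1006 N.
ΣF_y = 0: A_y + T·sin38° − 2300 = 0 → A_y = 2300 − 1276.8 × 0.615661 = 1514 N.

T = 1277 N, A_x = 1006 N, A_y = 1514 N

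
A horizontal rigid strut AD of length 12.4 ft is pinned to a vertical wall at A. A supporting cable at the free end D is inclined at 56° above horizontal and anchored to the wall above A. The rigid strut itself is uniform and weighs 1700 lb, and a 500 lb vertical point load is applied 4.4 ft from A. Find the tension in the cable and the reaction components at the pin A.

T = 1239 lb, A_x = 693.0 lb, A_y = 1173 lb

ΣM about A: T·sin56°·12.4 − 1700·6.2 − 500·4.4 = 0 → T = 12740/(12.4·0.829038) = 1239.29 ≈ 1239 lb.
ΣF_x = 0: A_x − T·cos56° = 0 → A_x = 1239.29 × 0.559193 = 693.0 lb.
ΣF_y = 0: A_y + T·sin56° − 1700 − 500 = 0 → A_y = 2200 − 1239.29 × 0.829038 = 1173 lb.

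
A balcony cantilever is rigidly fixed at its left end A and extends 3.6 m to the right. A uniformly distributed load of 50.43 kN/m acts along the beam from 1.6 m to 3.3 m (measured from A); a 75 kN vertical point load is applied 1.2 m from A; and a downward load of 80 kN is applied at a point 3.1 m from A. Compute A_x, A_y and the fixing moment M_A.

Resultant of the distributed load: 50.43 × 1.7 = 85.731 kN at 2.45 m from A.
ΣF_x = 0: A_x = 0.
ΣF_y = 0: A_y − 50.43·1.7 − 75 − 80 = 0 → A_y = 240.7 kN.
ΣM about A: M_A − (50.43·1.7)·2.45 − 75·1.2 − 80·3.1 = 0 → M_A = 548.0 kN·m.

A_x = 0, A_y = 240.7 kN, M_A = 548.0 kN·m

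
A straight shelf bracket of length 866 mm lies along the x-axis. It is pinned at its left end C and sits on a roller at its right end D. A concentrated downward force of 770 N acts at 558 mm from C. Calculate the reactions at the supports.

Moments about C: D_y·866 − 770·558 = 0 → D_y = 429660/866 = 496.143 ≈ 496.1 N.
ΣF_y = 0: C_y + 496.143 − 770 = 0 → C_y = 273.9 N.
ΣF_x = 0: no horizontal applied forces, so C_x = 0.

C_x = 0, C_y = 273.9 N, D_y = 496.1 N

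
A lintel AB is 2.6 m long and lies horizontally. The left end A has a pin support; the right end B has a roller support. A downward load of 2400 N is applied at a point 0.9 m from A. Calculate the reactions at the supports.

A_x = 0, A_y = 1569 N, B_y = 830.8 N

Moments about A: B_y·2.6 − 2400·0.9 = 0 → B_y = 2160/2.6 = 830.769 ≈ 830.8 N.
ΣF_y = 0: A_y + 830.769 − 2400 = 0 → A_y = 1569 N.
ΣF_x = 0: no horizontal applied forces, so A_x = 0.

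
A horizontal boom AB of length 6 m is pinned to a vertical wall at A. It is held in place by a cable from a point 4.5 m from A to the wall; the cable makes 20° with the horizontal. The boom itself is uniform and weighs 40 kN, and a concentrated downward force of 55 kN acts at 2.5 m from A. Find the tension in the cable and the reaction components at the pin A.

ΣM about A: T·sin20°·4.5 − 40·3 − 55·2.5 = 0 → T = 257.5/(4.5·0.34202) = 167.307 ≈ 167.3 kN.
ΣF_x = 0: A_x − T·cos20° = 0 → A_x = 167.307 × 0.939693 = 157.2 kN.
ΣF_y = 0: A_y + T·sin20° − 40 − 55 = 0 → A_y = 95 − 167.307 × 0.34202 = 37.78 kN.

T = 167.3 kN, A_x = 157.2 kN, A_y = 37.78 kN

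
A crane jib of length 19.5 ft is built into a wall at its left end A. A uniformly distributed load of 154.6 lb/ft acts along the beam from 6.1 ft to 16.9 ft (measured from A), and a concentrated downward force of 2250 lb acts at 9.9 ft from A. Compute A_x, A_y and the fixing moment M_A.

Resultant of the distributed load: 154.6 × 10.8 = 1669.68 lb at 11.5 ft from A.
ΣF_x = 0: A_x = 0.
ΣF_y = 0: A_y − 154.6·10.8 − 2250 = 0 → A_y = 3920 lb.
ΣM about A: M_A − (154.6·10.8)·11.5 − 2250·9.9 = 0 → M_A = 41480 lb·ft.

A_x = 0, A_y = 3920 lb, M_A = 41480 lb·ft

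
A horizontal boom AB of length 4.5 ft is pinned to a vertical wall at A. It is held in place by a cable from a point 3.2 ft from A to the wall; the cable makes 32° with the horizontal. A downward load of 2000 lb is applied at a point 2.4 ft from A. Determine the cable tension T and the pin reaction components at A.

ΣM about A: T·sin32°·3.2 − 2000·2.4 = 0 → T = 4800/(3.2·0.529919) = 2830.62 ≈ 2831 lb.
ΣF_x = 0: A_x − T·cos32° = 0 → A_x = 2830.62 × 0.848048 = 2401 lb.
ΣF_y = 0: A_y + T·sin32° − 2000 = 0 → A_y = 2000 − 2830.62 × 0.529919 = 500.0 lb.

T = 2831 lb, A_x = 2401 lb, A_y = 500.0 lb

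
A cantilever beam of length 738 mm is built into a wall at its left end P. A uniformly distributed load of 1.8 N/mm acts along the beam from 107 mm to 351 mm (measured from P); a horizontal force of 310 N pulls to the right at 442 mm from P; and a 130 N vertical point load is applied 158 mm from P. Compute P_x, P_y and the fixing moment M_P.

P_x = -310.0 N, P_y = 569.2 N, M_P = 121100 N·mm

Resultant of the distributed load: 1.8 × 244 = 439.2 N at 229 mm from P.
ΣF_x = 0: P_x + 310 = 0 → P_x = -310.0 N.
ΣF_y = 0: P_y − 1.8·244 − 130 = 0 → P_y = 569.2 N.
ΣM about P: M_P − (1.8·244)·229 − 130·158 = 0 → M_P = 121100 N·mm.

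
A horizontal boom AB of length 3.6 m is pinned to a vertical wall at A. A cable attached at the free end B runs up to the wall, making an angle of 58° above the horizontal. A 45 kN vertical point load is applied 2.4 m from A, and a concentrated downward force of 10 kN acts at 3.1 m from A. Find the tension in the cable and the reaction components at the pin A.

ΣM about A: T·sin58°·3.6 − 45·2.4 − 10·3.1 = 0 → T = 139/(3.6·0.848048) = 45.5294 ≈ 45.53 kN.
ΣF_x = 0: A_x − T·cos58° = 0 → A_x = 45.5294 × 0.529919 = 24.13 kN.
ΣF_y = 0: A_y + T·sin58° − 45 − 10 = 0 → A_y = 55 − 45.5294 × 0.848048 = 16.39 kN.

T = 45.53 kN, A_x = 24.13 kN, A_y = 16.39 kN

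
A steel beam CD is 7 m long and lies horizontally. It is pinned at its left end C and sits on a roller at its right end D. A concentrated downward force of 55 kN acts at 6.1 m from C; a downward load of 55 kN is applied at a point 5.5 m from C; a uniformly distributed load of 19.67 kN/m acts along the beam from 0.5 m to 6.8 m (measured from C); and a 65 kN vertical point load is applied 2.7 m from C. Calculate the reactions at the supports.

C_x = 0, C_y = 118.1 kN, D_y = 180.8 kN

Resultant of the distributed load: 19.67 × 6.3 = 123.921 kN at 3.65 m from C.
Taking moments about C: D_y·7 − 55·6.1 − 55·5.5 − (19.67·6.3)·3.65 − 65·2.7 = 0 → D_y = 1265.81165/7 = 180.83 ≈ 180.8 kN.
ΣF_y = 0: C_y + 180.83 − 55 − 55 − 19.67·6.3 − 65 = 0 → C_y = 118.1 kN.
ΣF_x = 0: no horizontal applied forces, so C_x = 0.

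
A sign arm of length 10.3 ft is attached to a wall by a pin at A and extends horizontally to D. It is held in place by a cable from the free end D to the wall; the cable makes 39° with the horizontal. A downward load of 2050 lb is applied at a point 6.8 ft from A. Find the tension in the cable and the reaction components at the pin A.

ΣM about A: T·sin39°·10.3 − 2050·6.8 = 0 → T = 13940/(10.3·0.62932) = 2150.57 ≈ 2151 lb.
ΣF_x = 0: A_x − T·cos39° = 0 → A_x = 2150.57 × 0.777146 = 1671 lb.
ΣF_y = 0: A_y + T·sin39° − 2050 = 0 → A_y = 2050 − 2150.57 × 0.62932 = 696.6 lb.

T = 2151 lb, A_x = 1671 lb, A_y = 696.6 lb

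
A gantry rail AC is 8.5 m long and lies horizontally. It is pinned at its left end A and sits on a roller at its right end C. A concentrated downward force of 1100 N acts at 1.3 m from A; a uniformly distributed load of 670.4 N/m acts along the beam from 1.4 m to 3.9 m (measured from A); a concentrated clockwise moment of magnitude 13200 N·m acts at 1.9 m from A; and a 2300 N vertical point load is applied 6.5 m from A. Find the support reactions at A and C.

Resultant of the distributed load: 670.4 × 2.5 = 1676 N at 2.65 m from A.
Moments about A: C_y·8.5 − 1100·1.3 − (670.4·2.5)·2.65 − 13200 − 2300·6.5 = 0 → C_y = 34021.4/8.5 = 4002.52 ≈ 4003 N.
ΣF_y = 0: A_y + 4002.52 − 1100 − 670.4·2.5 − 2300 = 0 → A_y = 1073 N.
ΣF_x = 0: no horizontal applied forces, so A_x = 0.

A_x = 0, A_y = 1073 N, C_y = 4003 N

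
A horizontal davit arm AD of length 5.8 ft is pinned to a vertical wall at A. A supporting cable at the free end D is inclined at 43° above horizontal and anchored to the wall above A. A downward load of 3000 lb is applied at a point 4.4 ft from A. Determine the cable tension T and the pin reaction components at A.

T = 3337 lb, A_x = 2441 lb, A_y = 724.1 lb

ΣM about A: T·sin43°·5.8 − 3000·4.4 = 0 → T = 13200/(5.8·0.681998) = 3337.05 ≈ 3337 lb.
ΣF_x = 0: A_x − T·cos43° = 0 → A_x = 3337.05 × 0.731354 = 2441 lb.
ΣF_y = 0: A_y + T·sin43° − 3000 = 0 → A_y = 3000 − 3337.05 × 0.681998 = 724.1 lb.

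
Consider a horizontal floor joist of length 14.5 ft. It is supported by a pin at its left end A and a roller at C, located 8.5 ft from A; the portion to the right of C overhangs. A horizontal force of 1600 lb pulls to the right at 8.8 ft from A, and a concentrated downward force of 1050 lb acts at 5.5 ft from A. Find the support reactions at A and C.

ΣM about A: C_y·8.5 − 1050·5.5 = 0 → C_y = 5775/8.5 = 679.412 ≈ 679.4 lb.
ΣF_y = 0: A_y + 679.412 − 1050 = 0 → A_y = 370.6 lb.
ΣF_x = 0: A_x + 1600 = 0 → A_x = -1600 lb.

A_x = -1600 lb, A_y = 370.6 lb, C_y = 679.4 lb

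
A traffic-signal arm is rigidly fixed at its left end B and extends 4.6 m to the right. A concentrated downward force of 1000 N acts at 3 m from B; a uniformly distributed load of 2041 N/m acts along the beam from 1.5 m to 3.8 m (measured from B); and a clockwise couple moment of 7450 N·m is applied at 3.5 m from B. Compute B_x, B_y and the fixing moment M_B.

B_x = 0, B_y = 5694 N, M_B = 22890 N·m

Resultant of the distributed load: 2041 × 2.3 = 4694.3 N at 2.65 m from B.
ΣF_x = 0: B_x = 0.
ΣF_y = 0: B_y − 1000 − 2041·2.3 = 0 → B_y = 5694 N.
ΣM about B: M_B − 1000·3 − (2041·2.3)·2.65 − 7450 = 0 → M_B = 22890 N·m.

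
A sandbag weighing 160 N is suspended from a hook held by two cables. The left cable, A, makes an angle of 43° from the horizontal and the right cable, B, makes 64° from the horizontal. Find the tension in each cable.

ΣF_x = 0: −T_A·cos43° + T_B·cos64° = 0 → T_B = 1.66834·T_A.
ΣF_y = 0: T_A·sin43° + T_B·sin64° = 160.
Substitute: T_A·(0.681998 + 1.66834·0.898794) = 160 → T_A = 73.3443 ≈ 73.34 N.
Then T_B = 1.66834 × 73.3443 = 122.4 N.

T_A = 73.34 N, T_B = 122.4 N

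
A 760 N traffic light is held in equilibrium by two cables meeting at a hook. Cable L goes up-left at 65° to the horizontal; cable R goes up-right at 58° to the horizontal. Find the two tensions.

ΣF_x = 0: −T_L·cos65° + T_R·cos58° = 0 → T_R = 0.797514·T_L.
ΣF_y = 0: T_L·sin65° + T_R·sin58° = 760.
Substitute: T_L·(0.906308 + 0.797514·0.848048) = 760 → T_L = 480.211 ≈ 480.2 N.
Then T_R = 0.797514 × 480.211 = 383.0 N.

T_L = 480.2 N, T_R = 383.0 N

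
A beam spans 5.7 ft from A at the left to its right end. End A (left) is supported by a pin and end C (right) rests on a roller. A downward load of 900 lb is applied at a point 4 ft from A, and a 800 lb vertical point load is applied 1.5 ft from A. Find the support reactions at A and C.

A_x = 0, A_y = 857.9 lb, C_y = 842.1 lb

Moments about A: C_y·5.7 − 900·4 − 800·1.5 = 0 → C_y = 4800/5.7 = 842.105 ≈ 842.1 lb.
ΣF_y = 0: A_y + 842.105 − 900 − 800 = 0 → A_y = 857.9 lb.
ΣF_x = 0: no horizontal applied forces, so A_x = 0.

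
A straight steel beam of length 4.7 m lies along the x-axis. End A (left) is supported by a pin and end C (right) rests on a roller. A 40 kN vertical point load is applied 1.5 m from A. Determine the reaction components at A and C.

Moments about A: C_y·4.7 − 40·1.5 = 0 → C_y = 60/4.7 = 12.766 ≈ 12.77 kN.
ΣF_y = 0: A_y + 12.766 − 40 = 0 → A_y = 27.23 kN.
ΣF_x = 0: no horizontal applied forces, so A_x = 0.

A_x = 0, A_y = 27.23 kN, C_y = 12.77 kN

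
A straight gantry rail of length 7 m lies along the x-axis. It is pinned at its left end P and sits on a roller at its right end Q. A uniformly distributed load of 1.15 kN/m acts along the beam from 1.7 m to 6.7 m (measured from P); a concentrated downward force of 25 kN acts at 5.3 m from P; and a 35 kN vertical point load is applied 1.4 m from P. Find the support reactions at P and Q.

P_x = 0, P_y = 36.37 kN, Q_y = 29.38 kN

Resultant of the distributed load: 1.15 × 5 = 5.75 kN at 4.2 m from P.
ΣM about P: Q_y·7 − (1.15·5)·4.2 − 25·5.3 − 35·1.4 = 0 → Q_y = 205.65/7 = 29.3786 ≈ 29.38 kN.
ΣF_y = 0: P_y + 29.3786 − 1.15·5 − 25 − 35 = 0 → P_y = 36.37 kN.
ΣF_x = 0: no horizontal applied forces, so P_x = 0.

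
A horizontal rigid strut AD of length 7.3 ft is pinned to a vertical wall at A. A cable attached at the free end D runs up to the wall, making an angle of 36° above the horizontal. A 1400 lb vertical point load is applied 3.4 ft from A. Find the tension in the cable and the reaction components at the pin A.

ΣM about A: T·sin36°·7.3 − 1400·3.4 = 0 → T = 4760/(7.3·0.587785) = 1109.34 ≈ 1109 lb.
ΣF_x = 0: A_x − T·cos36° = 0 → A_x = 1109.34 × 0.809017 = 897.5 lb.
ΣF_y = 0: A_y + T·sin36° − 1400 = 0 → A_y = 1400 − 1109.34 × 0.587785 = 747.9 lb.

T = 1109 lb, A_x = 897.5 lb, A_y = 747.9 lb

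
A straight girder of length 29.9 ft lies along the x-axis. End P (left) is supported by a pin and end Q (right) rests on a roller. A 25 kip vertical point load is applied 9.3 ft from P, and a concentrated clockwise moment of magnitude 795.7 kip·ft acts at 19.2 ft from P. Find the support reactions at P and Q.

P_x = 0, P_y = -9.388 kip, Q_y = 34.39 kip

ΣM about P: Q_y·29.9 − 25·9.3 − 795.7 = 0 → Q_y = 1028.2/29.9 = 34.388 ≈ 34.39 kip.
ΣF_y = 0: P_y + 34.388 − 25 = 0 → P_y = -9.388 kip.
ΣF_x = 0: no horizontal applied forces, so P_x = 0.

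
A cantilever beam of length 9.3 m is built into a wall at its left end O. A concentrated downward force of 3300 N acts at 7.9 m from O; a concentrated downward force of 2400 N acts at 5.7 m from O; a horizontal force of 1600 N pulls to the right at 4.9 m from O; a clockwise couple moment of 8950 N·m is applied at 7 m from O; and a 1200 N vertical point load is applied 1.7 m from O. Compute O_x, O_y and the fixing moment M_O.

ΣF_x = 0: O_x + 1600 = 0 → O_x = -1600 N.
ΣF_y = 0: O_y − 3300 − 2400 − 1200 = 0 → O_y = 6900 N.
ΣM about O: M_O − 3300·7.9 − 2400·5.7 − 8950 − 1200·1.7 = 0 → M_O = 50740 N·m.

O_x = -1600 N, O_y = 6900 N, M_O = 50740 N·m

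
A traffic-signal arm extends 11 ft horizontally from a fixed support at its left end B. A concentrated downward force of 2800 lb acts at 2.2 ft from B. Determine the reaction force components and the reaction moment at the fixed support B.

ΣF_x = 0: B_x = 0.
ΣF_y = 0: B_y − 2800 = 0 → B_y = 2800 lb.
ΣM about B: M_B − 2800·2.2 = 0 → M_B = 6160 lb·ft.

B_x = 0, B_y = 2800 lb, M_B = 6160 lb·ft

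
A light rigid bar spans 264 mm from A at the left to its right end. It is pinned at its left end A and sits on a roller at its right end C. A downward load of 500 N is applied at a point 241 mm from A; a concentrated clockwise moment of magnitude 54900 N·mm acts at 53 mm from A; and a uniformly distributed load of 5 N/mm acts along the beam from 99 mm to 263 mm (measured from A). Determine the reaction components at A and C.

A_x = 0, A_y = 93.41 N, C_y = 1227 N

Resultant of the distributed load: 5 × 164 = 820 N at 181 mm from A.
Moments about A: C_y·264 − 500·241 − 54900 − (5·164)·181 = 0 → C_y = 323820/264 = 1226.59 ≈ 1227 N.
ΣF_y = 0: A_y + 1226.59 − 500 − 5·164 = 0 → A_y = 93.41 N.
ΣF_x = 0: no horizontal applied forces, so A_x = 0.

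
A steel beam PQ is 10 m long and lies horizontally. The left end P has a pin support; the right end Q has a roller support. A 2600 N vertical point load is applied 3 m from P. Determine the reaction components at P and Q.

P_x = 0, P_y = 1820 N, Q_y = 780.0 N

Moments about P: Q_y·10 − 2600·3 = 0 → Q_y = 7800/10 = 780.0 N.
ΣF_y = 0: P_y + 780 − 2600 = 0 → P_y = 1820 N.
ΣF_x = 0: no horizontal applied forces, so P_x = 0.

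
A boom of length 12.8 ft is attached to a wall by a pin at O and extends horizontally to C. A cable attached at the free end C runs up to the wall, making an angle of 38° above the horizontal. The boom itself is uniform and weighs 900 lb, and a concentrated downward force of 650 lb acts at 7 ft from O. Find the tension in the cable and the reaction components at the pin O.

ΣM about O: T·sin38°·12.8 − 900·6.4 − 650·7 = 0 → T = 10310/(12.8·0.615661) = 1308.3 ≈ 1308 lb.
ΣF_x = 0: O_x − T·cos38° = 0 → O_x = 1308.3 × 0.788011 = 1031 lb.
ΣF_y = 0: O_y + T·sin38° − 900 − 650 = 0 → O_y = 1550 − 1308.3 × 0.615661 = 744.5 lb.

T = 1308 lb, O_x = 1031 lb, O_y = 744.5 lb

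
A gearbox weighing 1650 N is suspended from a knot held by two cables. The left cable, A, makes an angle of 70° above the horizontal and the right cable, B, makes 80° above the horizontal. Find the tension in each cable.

ΣF_x = 0: −T_A·cos70° + T_B·cos80° = 0 → T_B = 1.96962·T_A.
ΣF_y = 0: T_A·sin70° + T_B·sin80° = 1650.
Substitute: T_A·(0.939693 + 1.96962·0.984808) = 1650 → T_A = 573.038 ≈ 573.0 N.
Then T_B = 1.96962 × 573.038 = 1129 N.

T_A = 573.0 N, T_B = 1129 N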